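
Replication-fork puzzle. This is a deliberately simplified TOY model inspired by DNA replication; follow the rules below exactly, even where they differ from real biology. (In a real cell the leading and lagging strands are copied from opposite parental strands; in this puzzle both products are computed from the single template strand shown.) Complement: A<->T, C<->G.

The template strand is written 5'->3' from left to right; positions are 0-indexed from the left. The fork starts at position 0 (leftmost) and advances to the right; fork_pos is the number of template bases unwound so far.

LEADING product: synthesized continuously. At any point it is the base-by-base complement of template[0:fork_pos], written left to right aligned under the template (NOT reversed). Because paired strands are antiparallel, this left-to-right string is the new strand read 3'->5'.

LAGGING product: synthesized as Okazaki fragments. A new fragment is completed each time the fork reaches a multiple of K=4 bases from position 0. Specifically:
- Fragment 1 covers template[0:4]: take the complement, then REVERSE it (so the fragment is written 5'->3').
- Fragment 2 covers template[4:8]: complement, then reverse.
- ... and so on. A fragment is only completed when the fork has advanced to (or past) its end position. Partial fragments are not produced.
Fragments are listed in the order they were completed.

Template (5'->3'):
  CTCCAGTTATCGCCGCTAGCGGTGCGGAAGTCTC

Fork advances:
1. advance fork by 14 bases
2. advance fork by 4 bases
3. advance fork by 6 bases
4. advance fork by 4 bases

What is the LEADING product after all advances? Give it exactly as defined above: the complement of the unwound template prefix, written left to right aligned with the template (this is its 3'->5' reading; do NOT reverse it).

Answer: GAGGTCAATAGCGGCGATCGCCACGCCT

Derivation:
Step 1: advance 14 -> fork_pos = 0 + 14 = 14.
Step 2: advance 4 -> fork_pos = 14 + 4 = 18.
Step 3: advance 6 -> fork_pos = 18 + 6 = 24.
Step 4: advance 4 -> fork_pos = 24 + 4 = 28.
Unwound prefix: template[0:28] = CTCCAGTTATCGCCGCTAGCGGTGCGGA
Complement it base by base (A<->T, C<->G), keeping left-to-right order:
  [0:5] CTCCA -> GAGGT
  [5:10] GTTAT -> CAATA
  [10:15] CGCCG -> GCGGC
  [15:20] CTAGC -> GATCG
  [20:25] GGTGC -> CCACG
  [25:28] GGA -> CCT
Concatenate: GAGGTCAATAGCGGCGATCGCCACGCCT (length 28; written aligned with the template, i.e. 3'->5').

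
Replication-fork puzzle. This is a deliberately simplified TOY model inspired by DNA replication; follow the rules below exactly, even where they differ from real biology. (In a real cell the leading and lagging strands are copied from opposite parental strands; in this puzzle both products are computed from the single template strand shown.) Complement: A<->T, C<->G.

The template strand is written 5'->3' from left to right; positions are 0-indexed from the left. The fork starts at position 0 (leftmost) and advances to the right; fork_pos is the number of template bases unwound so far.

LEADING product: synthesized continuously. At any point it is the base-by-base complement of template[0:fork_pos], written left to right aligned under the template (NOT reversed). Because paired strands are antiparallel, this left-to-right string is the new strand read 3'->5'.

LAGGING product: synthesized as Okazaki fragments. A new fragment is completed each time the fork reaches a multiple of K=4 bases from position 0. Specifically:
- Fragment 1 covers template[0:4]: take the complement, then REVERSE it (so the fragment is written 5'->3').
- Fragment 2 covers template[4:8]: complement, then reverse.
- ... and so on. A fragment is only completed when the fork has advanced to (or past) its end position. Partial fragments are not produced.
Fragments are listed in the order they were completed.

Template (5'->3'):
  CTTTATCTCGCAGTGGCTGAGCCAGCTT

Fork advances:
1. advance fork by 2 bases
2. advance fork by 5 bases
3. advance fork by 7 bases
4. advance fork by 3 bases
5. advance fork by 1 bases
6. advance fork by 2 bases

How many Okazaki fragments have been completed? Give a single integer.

Step 1: advance 2 -> fork_pos = 0 + 2 = 2. Next multiple of 4 is 4 (not reached); still 0 fragment(s).
Step 2: advance 5 -> fork_pos = 2 + 5 = 7. Reached multiple(s) of 4: 4 -> fragment 1 completed (1 total).
Step 3: advance 7 -> fork_pos = 7 + 7 = 14. Reached multiple(s) of 4: 8, 12 -> fragments 2-3 completed (3 total).
Step 4: advance 3 -> fork_pos = 14 + 3 = 17. Reached multiple(s) of 4: 16 -> fragment 4 completed (4 total).
Step 5: advance 1 -> fork_pos = 17 + 1 = 18. Next multiple of 4 is 20 (not reached); still 4 fragment(s).
Step 6: advance 2 -> fork_pos = 18 + 2 = 20. Reached multiple(s) of 4: 20 -> fragment 5 completed (5 total).
Check: final fork_pos = 20; the multiples of 4 that are <= 20 are 4..20 -> 20 // 4 = 5 completed fragment(s).

Answer: 5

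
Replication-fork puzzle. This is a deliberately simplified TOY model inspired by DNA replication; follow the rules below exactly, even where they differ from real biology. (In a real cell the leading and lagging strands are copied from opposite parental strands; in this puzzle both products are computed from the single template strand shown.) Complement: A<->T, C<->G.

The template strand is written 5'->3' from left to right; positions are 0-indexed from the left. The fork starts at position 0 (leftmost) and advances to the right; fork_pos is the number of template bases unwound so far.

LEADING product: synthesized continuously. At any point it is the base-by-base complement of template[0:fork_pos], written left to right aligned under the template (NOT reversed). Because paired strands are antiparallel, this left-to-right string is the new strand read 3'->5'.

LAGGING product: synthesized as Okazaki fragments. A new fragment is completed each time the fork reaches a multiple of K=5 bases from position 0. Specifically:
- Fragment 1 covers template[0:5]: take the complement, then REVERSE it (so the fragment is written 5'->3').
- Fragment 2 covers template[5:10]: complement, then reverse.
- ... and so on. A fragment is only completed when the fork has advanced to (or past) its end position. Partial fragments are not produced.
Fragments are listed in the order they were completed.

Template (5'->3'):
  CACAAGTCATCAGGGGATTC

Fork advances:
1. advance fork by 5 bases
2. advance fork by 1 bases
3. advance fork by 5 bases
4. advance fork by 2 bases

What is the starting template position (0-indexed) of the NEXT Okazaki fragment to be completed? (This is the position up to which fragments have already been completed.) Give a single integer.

Step 1: advance 5 -> fork_pos = 0 + 5 = 5. Reached multiple(s) of 5: 5 -> fragment 1 completed (1 total).
Step 2: advance 1 -> fork_pos = 5 + 1 = 6. Next multiple of 5 is 10 (not reached); still 1 fragment(s).
Step 3: advance 5 -> fork_pos = 6 + 5 = 11. Reached multiple(s) of 5: 10 -> fragment 2 completed (2 total).
Step 4: advance 2 -> fork_pos = 11 + 2 = 13. Next multiple of 5 is 15 (not reached); still 2 fragment(s).
2 fragment(s) completed, covering template[0:10] (2 x 5 = 10). The next fragment, fragment 3, covers template[10:15], so it starts at position 10.

Answer: 10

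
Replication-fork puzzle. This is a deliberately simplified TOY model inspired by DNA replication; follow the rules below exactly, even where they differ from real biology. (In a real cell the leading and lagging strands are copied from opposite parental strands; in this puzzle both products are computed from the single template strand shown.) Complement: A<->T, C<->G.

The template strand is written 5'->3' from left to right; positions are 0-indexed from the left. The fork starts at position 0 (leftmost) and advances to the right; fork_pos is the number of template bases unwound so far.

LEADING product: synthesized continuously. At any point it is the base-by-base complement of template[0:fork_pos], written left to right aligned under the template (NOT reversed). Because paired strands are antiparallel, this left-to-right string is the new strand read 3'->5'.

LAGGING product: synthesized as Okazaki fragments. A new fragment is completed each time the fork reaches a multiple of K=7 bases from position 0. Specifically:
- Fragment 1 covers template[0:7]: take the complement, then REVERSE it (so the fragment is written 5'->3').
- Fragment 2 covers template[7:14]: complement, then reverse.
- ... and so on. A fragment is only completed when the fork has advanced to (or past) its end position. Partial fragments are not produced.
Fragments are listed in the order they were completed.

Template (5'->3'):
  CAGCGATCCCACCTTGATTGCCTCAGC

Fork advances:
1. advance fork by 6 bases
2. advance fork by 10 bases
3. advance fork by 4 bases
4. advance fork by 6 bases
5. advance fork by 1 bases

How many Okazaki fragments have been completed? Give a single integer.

Step 1: advance 6 -> fork_pos = 0 + 6 = 6. Next multiple of 7 is 7 (not reached); still 0 fragment(s).
Step 2: advance 10 -> fork_pos = 6 + 10 = 16. Reached multiple(s) of 7: 7, 14 -> fragments 1-2 completed (2 total).
Step 3: advance 4 -> fork_pos = 16 + 4 = 20. Next multiple of 7 is 21 (not reached); still 2 fragment(s).
Step 4: advance 6 -> fork_pos = 20 + 6 = 26. Reached multiple(s) of 7: 21 -> fragment 3 completed (3 total).
Step 5: advance 1 -> fork_pos = 26 + 1 = 27. Next multiple of 7 is 28 (not reached); still 3 fragment(s).
Check: final fork_pos = 27; the multiples of 7 that are <= 27 are 7..21 -> 27 // 7 = 3 completed fragment(s).

Answer: 3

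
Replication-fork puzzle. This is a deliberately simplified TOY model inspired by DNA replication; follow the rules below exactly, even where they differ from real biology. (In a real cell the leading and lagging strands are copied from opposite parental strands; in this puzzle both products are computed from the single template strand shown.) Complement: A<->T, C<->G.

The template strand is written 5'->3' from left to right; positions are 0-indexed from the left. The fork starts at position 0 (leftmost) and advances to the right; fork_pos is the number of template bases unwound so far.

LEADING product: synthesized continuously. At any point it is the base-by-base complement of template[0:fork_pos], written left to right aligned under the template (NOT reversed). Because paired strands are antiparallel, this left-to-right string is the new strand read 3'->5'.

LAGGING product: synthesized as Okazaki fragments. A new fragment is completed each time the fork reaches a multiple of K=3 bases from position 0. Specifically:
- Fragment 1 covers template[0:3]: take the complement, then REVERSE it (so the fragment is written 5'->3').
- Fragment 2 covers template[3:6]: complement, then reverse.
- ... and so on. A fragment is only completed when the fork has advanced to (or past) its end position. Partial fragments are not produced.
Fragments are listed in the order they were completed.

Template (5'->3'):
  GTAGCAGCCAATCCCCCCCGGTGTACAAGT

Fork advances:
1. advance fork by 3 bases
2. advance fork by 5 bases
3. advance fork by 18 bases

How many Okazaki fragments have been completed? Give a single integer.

Step 1: advance 3 -> fork_pos = 0 + 3 = 3. Reached multiple(s) of 3: 3 -> fragment 1 completed (1 total).
Step 2: advance 5 -> fork_pos = 3 + 5 = 8. Reached multiple(s) of 3: 6 -> fragment 2 completed (2 total).
Step 3: advance 18 -> fork_pos = 8 + 18 = 26. Reached multiple(s) of 3: 9, 12, 15, 18, 21, 24 -> fragments 3-8 completed (8 total).
Check: final fork_pos = 26; the multiples of 3 that are <= 26 are 3..24 -> 26 // 3 = 8 completed fragment(s).

Answer: 8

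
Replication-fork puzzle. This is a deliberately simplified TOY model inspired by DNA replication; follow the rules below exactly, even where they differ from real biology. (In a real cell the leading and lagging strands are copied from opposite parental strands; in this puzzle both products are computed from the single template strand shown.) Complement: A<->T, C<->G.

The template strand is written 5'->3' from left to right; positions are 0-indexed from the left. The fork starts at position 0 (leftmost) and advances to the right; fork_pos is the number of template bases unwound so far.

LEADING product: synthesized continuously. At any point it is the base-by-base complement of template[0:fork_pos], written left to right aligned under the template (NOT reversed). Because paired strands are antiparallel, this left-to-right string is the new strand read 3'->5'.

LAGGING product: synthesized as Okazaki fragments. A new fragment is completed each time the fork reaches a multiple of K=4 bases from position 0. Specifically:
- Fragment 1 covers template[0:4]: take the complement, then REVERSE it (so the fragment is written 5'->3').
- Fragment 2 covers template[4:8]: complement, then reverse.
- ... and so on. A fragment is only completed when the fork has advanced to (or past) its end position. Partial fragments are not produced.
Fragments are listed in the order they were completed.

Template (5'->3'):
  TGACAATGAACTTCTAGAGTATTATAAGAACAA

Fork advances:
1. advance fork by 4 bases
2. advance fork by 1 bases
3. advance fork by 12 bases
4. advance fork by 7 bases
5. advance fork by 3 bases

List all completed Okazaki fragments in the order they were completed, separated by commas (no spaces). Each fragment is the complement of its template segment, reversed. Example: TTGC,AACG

Step 1: advance 4 -> fork_pos = 0 + 4 = 4. Reached multiple(s) of 4: 4 -> fragment 1 completed (1 total).
Step 2: advance 1 -> fork_pos = 4 + 1 = 5. Next multiple of 4 is 8 (not reached); still 1 fragment(s).
Step 3: advance 12 -> fork_pos = 5 + 12 = 17. Reached multiple(s) of 4: 8, 12, 16 -> fragments 2-4 completed (4 total).
Step 4: advance 7 -> fork_pos = 17 + 7 = 24. Reached multiple(s) of 4: 20, 24 -> fragments 5-6 completed (6 total).
Step 5: advance 3 -> fork_pos = 24 + 3 = 27. Next multiple of 4 is 28 (not reached); still 6 fragment(s).
Final fork_pos = 27, so 6 fragment(s) are complete. Build each: template segment -> complement -> reverse.
Fragment 1: template[0:4] = TGAC -> complement ACTG -> reversed GTCA
Fragment 2: template[4:8] = AATG -> complement TTAC -> reversed CATT
Fragment 3: template[8:12] = AACT -> complement TTGA -> reversed AGTT
Fragment 4: template[12:16] = TCTA -> complement AGAT -> reversed TAGA
Fragment 5: template[16:20] = GAGT -> complement CTCA -> reversed ACTC
Fragment 6: template[20:24] = ATTA -> complement TAAT -> reversed TAAT

Answer: GTCA,CATT,AGTT,TAGA,ACTC,TAAT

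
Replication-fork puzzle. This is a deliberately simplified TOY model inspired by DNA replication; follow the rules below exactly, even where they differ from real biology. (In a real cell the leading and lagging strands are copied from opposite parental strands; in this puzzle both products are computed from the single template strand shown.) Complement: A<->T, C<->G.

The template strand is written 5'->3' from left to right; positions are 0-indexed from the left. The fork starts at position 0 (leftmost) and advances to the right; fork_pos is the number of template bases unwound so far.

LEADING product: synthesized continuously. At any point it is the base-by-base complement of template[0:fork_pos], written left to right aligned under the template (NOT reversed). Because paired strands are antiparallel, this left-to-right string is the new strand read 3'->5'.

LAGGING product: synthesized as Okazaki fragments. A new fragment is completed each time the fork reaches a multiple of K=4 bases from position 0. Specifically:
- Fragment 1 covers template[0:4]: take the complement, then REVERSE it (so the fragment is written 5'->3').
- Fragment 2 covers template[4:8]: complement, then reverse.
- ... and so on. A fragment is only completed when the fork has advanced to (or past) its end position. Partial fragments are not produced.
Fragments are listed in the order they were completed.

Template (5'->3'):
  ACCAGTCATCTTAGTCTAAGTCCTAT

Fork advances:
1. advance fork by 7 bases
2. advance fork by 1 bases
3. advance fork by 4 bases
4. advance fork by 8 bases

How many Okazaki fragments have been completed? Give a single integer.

Answer: 5

Derivation:
Step 1: advance 7 -> fork_pos = 0 + 7 = 7. Reached multiple(s) of 4: 4 -> fragment 1 completed (1 total).
Step 2: advance 1 -> fork_pos = 7 + 1 = 8. Reached multiple(s) of 4: 8 -> fragment 2 completed (2 total).
Step 3: advance 4 -> fork_pos = 8 + 4 = 12. Reached multiple(s) of 4: 12 -> fragment 3 completed (3 total).
Step 4: advance 8 -> fork_pos = 12 + 8 = 20. Reached multiple(s) of 4: 16, 20 -> fragments 4-5 completed (5 total).
Check: final fork_pos = 20; the multiples of 4 that are <= 20 are 4..20 -> 20 // 4 = 5 completed fragment(s).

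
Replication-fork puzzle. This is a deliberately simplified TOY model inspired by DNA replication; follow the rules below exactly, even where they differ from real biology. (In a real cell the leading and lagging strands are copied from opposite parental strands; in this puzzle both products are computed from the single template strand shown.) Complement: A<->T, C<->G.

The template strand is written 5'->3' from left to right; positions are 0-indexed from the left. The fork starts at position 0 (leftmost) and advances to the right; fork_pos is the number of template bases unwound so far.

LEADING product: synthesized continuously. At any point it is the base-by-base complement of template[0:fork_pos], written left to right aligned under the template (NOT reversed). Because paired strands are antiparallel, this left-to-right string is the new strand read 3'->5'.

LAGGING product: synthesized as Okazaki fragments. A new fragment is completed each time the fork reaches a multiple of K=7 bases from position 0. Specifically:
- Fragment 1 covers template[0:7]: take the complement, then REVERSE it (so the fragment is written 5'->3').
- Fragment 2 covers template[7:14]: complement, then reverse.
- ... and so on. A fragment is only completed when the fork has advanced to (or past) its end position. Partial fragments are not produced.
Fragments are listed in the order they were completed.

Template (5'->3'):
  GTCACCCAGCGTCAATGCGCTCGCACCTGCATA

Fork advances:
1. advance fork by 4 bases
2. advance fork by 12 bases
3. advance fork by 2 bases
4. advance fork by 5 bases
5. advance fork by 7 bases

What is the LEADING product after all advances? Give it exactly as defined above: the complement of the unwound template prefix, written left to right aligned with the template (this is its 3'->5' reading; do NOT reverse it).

Step 1: advance 4 -> fork_pos = 0 + 4 = 4.
Step 2: advance 12 -> fork_pos = 4 + 12 = 16.
Step 3: advance 2 -> fork_pos = 16 + 2 = 18.
Step 4: advance 5 -> fork_pos = 18 + 5 = 23.
Step 5: advance 7 -> fork_pos = 23 + 7 = 30.
Unwound prefix: template[0:30] = GTCACCCAGCGTCAATGCGCTCGCACCTGC
Complement it base by base (A<->T, C<->G), keeping left-to-right order:
  [0:5] GTCAC -> CAGTG
  [5:10] CCAGC -> GGTCG
  [10:15] GTCAA -> CAGTT
  [15:20] TGCGC -> ACGCG
  [20:25] TCGCA -> AGCGT
  [25:30] CCTGC -> GGACG
Concatenate: CAGTGGGTCGCAGTTACGCGAGCGTGGACG (length 30; written aligned with the template, i.e. 3'->5').

Answer: CAGTGGGTCGCAGTTACGCGAGCGTGGACG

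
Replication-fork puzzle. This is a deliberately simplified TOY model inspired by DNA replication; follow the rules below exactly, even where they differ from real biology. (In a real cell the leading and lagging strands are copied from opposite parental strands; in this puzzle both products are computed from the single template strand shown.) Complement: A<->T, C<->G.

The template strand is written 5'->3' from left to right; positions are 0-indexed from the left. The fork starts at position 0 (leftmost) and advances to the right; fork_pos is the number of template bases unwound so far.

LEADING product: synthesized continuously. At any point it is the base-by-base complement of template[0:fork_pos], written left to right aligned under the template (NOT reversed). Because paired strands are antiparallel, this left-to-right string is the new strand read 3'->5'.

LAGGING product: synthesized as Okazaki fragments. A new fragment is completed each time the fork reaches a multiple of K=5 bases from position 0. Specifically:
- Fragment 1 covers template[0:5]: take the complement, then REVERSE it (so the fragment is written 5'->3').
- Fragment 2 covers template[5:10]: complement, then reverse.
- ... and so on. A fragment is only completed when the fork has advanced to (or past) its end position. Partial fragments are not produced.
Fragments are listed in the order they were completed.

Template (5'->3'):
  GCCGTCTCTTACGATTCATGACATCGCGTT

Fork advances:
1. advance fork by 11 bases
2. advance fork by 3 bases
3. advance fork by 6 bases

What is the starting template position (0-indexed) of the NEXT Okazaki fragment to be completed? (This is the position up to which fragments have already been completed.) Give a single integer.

Step 1: advance 11 -> fork_pos = 0 + 11 = 11. Reached multiple(s) of 5: 5, 10 -> fragments 1-2 completed (2 total).
Step 2: advance 3 -> fork_pos = 11 + 3 = 14. Next multiple of 5 is 15 (not reached); still 2 fragment(s).
Step 3: advance 6 -> fork_pos = 14 + 6 = 20. Reached multiple(s) of 5: 15, 20 -> fragments 3-4 completed (4 total).
4 fragment(s) completed, covering template[0:20] (4 x 5 = 20). The next fragment, fragment 5, covers template[20:25], so it starts at position 20.

Answer: 20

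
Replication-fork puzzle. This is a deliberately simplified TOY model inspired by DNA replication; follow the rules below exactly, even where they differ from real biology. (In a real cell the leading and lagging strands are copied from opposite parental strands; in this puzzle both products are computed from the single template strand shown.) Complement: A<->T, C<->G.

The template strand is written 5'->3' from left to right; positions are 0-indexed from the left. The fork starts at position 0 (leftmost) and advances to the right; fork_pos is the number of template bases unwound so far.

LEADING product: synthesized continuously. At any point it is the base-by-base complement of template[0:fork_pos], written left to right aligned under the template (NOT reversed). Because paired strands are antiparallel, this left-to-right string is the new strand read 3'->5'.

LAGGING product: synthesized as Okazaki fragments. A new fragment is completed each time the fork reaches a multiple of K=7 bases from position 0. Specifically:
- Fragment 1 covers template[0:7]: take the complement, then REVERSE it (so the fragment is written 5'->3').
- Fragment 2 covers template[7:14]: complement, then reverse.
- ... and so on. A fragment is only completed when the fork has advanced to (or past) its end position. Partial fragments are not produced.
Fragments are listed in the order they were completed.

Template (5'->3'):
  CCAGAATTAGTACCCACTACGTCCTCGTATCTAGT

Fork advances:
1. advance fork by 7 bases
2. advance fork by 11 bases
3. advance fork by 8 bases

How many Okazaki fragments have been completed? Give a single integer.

Answer: 3

Derivation:
Step 1: advance 7 -> fork_pos = 0 + 7 = 7. Reached multiple(s) of 7: 7 -> fragment 1 completed (1 total).
Step 2: advance 11 -> fork_pos = 7 + 11 = 18. Reached multiple(s) of 7: 14 -> fragment 2 completed (2 total).
Step 3: advance 8 -> fork_pos = 18 + 8 = 26. Reached multiple(s) of 7: 21 -> fragment 3 completed (3 total).
Check: final fork_pos = 26; the multiples of 7 that are <= 26 are 7..21 -> 26 // 7 = 3 completed fragment(s).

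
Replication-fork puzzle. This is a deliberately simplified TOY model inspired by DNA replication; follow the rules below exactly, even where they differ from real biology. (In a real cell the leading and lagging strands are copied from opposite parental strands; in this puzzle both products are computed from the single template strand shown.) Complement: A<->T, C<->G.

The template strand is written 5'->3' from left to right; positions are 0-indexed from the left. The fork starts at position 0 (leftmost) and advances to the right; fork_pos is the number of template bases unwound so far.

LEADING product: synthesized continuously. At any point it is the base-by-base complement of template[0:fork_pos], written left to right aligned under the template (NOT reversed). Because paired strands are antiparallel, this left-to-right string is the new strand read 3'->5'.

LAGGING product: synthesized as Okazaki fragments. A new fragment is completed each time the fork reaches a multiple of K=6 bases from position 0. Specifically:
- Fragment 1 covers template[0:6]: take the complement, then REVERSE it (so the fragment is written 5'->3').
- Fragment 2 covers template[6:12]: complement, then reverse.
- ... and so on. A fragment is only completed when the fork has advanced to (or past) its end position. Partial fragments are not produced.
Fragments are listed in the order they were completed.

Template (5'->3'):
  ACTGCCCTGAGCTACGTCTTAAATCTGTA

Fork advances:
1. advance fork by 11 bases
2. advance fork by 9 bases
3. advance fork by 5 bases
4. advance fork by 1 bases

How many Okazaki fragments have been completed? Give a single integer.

Step 1: advance 11 -> fork_pos = 0 + 11 = 11. Reached multiple(s) of 6: 6 -> fragment 1 completed (1 total).
Step 2: advance 9 -> fork_pos = 11 + 9 = 20. Reached multiple(s) of 6: 12, 18 -> fragments 2-3 completed (3 total).
Step 3: advance 5 -> fork_pos = 20 + 5 = 25. Reached multiple(s) of 6: 24 -> fragment 4 completed (4 total).
Step 4: advance 1 -> fork_pos = 25 + 1 = 26. Next multiple of 6 is 30 (not reached); still 4 fragment(s).
Check: final fork_pos = 26; the multiples of 6 that are <= 26 are 6..24 -> 26 // 6 = 4 completed fragment(s).

Answer: 4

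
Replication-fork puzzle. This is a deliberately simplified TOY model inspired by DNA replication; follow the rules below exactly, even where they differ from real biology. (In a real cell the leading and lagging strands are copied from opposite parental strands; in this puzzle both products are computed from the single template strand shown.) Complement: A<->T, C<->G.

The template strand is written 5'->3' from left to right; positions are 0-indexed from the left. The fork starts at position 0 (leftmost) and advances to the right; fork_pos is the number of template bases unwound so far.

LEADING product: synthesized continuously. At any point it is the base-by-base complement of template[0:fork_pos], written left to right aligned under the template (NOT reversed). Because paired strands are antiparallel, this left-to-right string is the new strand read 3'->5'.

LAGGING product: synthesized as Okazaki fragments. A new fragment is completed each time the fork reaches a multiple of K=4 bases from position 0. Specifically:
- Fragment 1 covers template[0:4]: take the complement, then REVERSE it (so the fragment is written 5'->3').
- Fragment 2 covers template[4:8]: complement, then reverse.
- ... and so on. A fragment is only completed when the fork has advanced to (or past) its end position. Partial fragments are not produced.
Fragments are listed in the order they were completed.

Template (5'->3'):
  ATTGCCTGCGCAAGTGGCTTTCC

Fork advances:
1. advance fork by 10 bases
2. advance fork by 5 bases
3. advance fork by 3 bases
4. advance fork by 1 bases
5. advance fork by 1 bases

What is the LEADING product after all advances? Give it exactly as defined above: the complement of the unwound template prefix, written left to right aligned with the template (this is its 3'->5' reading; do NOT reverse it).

Answer: TAACGGACGCGTTCACCGAA

Derivation:
Step 1: advance 10 -> fork_pos = 0 + 10 = 10.
Step 2: advance 5 -> fork_pos = 10 + 5 = 15.
Step 3: advance 3 -> fork_pos = 15 + 3 = 18.
Step 4: advance 1 -> fork_pos = 18 + 1 = 19.
Step 5: advance 1 -> fork_pos = 19 + 1 = 20.
Unwound prefix: template[0:20] = ATTGCCTGCGCAAGTGGCTT
Complement it base by base (A<->T, C<->G), keeping left-to-right order:
  [0:5] ATTGC -> TAACG
  [5:10] CTGCG -> GACGC
  [10:15] CAAGT -> GTTCA
  [15:20] GGCTT -> CCGAA
Concatenate: TAACGGACGCGTTCACCGAA (length 20; written aligned with the template, i.e. 3'->5').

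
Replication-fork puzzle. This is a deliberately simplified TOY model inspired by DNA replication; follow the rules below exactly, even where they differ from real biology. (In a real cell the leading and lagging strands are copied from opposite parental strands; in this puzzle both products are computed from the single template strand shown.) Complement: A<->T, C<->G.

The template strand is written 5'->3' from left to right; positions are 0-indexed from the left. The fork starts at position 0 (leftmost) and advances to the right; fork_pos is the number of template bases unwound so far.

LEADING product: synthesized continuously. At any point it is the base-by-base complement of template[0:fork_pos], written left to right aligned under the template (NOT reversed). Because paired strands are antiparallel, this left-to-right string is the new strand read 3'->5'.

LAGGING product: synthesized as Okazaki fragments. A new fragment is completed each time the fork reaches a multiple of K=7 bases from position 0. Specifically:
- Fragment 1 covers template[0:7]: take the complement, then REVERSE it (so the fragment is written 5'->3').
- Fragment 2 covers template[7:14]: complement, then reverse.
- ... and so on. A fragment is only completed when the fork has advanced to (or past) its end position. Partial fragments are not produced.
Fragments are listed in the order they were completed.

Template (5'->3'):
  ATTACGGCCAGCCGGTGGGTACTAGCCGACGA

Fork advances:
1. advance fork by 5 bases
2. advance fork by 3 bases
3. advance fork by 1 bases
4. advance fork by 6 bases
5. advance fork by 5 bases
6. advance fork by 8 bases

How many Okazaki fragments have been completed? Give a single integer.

Step 1: advance 5 -> fork_pos = 0 + 5 = 5. Next multiple of 7 is 7 (not reached); still 0 fragment(s).
Step 2: advance 3 -> fork_pos = 5 + 3 = 8. Reached multiple(s) of 7: 7 -> fragment 1 completed (1 total).
Step 3: advance 1 -> fork_pos = 8 + 1 = 9. Next multiple of 7 is 14 (not reached); still 1 fragment(s).
Step 4: advance 6 -> fork_pos = 9 + 6 = 15. Reached multiple(s) of 7: 14 -> fragment 2 completed (2 total).
Step 5: advance 5 -> fork_pos = 15 + 5 = 20. Next multiple of 7 is 21 (not reached); still 2 fragment(s).
Step 6: advance 8 -> fork_pos = 20 + 8 = 28. Reached multiple(s) of 7: 21, 28 -> fragments 3-4 completed (4 total).
Check: final fork_pos = 28; the multiples of 7 that are <= 28 are 7..28 -> 28 // 7 = 4 completed fragment(s).

Answer: 4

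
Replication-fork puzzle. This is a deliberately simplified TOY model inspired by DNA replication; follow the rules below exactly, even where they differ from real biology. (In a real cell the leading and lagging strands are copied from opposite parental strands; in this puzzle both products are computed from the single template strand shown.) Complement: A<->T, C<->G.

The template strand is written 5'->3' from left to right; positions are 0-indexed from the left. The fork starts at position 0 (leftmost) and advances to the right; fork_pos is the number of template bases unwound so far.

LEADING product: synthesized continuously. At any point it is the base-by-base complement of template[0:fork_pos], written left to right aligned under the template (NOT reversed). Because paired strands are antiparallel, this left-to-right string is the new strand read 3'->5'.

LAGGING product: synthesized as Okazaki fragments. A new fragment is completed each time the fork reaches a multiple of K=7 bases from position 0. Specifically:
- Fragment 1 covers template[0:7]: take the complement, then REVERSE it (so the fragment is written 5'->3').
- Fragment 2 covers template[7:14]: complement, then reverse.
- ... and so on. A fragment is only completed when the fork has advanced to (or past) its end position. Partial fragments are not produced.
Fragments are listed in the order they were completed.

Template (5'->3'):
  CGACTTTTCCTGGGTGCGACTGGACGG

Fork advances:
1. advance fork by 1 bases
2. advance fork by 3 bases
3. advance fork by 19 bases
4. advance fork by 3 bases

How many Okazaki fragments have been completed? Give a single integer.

Step 1: advance 1 -> fork_pos = 0 + 1 = 1. Next multiple of 7 is 7 (not reached); still 0 fragment(s).
Step 2: advance 3 -> fork_pos = 1 + 3 = 4. Next multiple of 7 is 7 (not reached); still 0 fragment(s).
Step 3: advance 19 -> fork_pos = 4 + 19 = 23. Reached multiple(s) of 7: 7, 14, 21 -> fragments 1-3 completed (3 total).
Step 4: advance 3 -> fork_pos = 23 + 3 = 26. Next multiple of 7 is 28 (not reached); still 3 fragment(s).
Check: final fork_pos = 26; the multiples of 7 that are <= 26 are 7..21 -> 26 // 7 = 3 completed fragment(s).

Answer: 3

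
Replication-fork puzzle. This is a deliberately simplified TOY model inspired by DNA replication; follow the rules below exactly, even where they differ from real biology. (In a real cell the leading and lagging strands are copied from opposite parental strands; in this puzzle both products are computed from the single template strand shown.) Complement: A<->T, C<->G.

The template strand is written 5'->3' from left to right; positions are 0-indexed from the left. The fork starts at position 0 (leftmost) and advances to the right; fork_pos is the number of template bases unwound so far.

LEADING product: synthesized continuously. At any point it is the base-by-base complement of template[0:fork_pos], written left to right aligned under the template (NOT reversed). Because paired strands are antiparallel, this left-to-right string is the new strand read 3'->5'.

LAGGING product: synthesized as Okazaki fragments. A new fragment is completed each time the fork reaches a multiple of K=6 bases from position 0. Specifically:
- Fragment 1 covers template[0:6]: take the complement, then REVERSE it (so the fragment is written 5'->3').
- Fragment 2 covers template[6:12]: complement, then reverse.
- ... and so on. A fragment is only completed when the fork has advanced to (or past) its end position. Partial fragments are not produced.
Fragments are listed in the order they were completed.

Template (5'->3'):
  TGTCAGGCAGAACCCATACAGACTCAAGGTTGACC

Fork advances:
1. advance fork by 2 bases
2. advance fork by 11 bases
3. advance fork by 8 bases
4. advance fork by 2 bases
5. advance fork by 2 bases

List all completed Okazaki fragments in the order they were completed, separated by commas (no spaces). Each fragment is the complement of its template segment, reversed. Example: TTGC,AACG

Step 1: advance 2 -> fork_pos = 0 + 2 = 2. Next multiple of 6 is 6 (not reached); still 0 fragment(s).
Step 2: advance 11 -> fork_pos = 2 + 11 = 13. Reached multiple(s) of 6: 6, 12 -> fragments 1-2 completed (2 total).
Step 3: advance 8 -> fork_pos = 13 + 8 = 21. Reached multiple(s) of 6: 18 -> fragment 3 completed (3 total).
Step 4: advance 2 -> fork_pos = 21 + 2 = 23. Next multiple of 6 is 24 (not reached); still 3 fragment(s).
Step 5: advance 2 -> fork_pos = 23 + 2 = 25. Reached multiple(s) of 6: 24 -> fragment 4 completed (4 total).
Final fork_pos = 25, so 4 fragment(s) are complete. Build each: template segment -> complement -> reverse.
Fragment 1: template[0:6] = TGTCAG -> complement ACAGTC -> reversed CTGACA
Fragment 2: template[6:12] = GCAGAA -> complement CGTCTT -> reversed TTCTGC
Fragment 3: template[12:18] = CCCATA -> complement GGGTAT -> reversed TATGGG
Fragment 4: template[18:24] = CAGACT -> complement GTCTGA -> reversed AGTCTG

Answer: CTGACA,TTCTGC,TATGGG,AGTCTG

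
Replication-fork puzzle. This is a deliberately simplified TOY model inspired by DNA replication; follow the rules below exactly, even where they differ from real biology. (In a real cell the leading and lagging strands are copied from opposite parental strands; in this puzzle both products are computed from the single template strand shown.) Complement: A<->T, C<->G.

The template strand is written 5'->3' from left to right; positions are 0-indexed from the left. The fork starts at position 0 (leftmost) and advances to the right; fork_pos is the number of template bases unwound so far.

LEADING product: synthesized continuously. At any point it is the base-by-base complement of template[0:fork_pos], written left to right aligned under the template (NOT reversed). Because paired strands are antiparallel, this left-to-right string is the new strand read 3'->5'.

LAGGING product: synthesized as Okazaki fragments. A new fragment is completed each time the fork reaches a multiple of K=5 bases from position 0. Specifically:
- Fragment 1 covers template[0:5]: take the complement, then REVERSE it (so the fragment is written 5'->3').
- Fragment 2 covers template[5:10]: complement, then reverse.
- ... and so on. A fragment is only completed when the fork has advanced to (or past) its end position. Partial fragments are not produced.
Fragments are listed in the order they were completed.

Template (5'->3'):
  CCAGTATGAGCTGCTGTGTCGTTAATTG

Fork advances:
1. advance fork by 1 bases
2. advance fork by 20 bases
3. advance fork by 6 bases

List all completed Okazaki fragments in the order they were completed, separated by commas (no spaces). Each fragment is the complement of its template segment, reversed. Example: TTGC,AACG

Answer: ACTGG,CTCAT,AGCAG,GACAC,TTAAC

Derivation:
Step 1: advance 1 -> fork_pos = 0 + 1 = 1. Next multiple of 5 is 5 (not reached); still 0 fragment(s).
Step 2: advance 20 -> fork_pos = 1 + 20 = 21. Reached multiple(s) of 5: 5, 10, 15, 20 -> fragments 1-4 completed (4 total).
Step 3: advance 6 -> fork_pos = 21 + 6 = 27. Reached multiple(s) of 5: 25 -> fragment 5 completed (5 total).
Final fork_pos = 27, so 5 fragment(s) are complete. Build each: template segment -> complement -> reverse.
Fragment 1: template[0:5] = CCAGT -> complement GGTCA -> reversed ACTGG
Fragment 2: template[5:10] = ATGAG -> complement TACTC -> reversed CTCAT
Fragment 3: template[10:15] = CTGCT -> complement GACGA -> reversed AGCAG
Fragment 4: template[15:20] = GTGTC -> complement CACAG -> reversed GACAC
Fragment 5: template[20:25] = GTTAA -> complement CAATT -> reversed TTAAC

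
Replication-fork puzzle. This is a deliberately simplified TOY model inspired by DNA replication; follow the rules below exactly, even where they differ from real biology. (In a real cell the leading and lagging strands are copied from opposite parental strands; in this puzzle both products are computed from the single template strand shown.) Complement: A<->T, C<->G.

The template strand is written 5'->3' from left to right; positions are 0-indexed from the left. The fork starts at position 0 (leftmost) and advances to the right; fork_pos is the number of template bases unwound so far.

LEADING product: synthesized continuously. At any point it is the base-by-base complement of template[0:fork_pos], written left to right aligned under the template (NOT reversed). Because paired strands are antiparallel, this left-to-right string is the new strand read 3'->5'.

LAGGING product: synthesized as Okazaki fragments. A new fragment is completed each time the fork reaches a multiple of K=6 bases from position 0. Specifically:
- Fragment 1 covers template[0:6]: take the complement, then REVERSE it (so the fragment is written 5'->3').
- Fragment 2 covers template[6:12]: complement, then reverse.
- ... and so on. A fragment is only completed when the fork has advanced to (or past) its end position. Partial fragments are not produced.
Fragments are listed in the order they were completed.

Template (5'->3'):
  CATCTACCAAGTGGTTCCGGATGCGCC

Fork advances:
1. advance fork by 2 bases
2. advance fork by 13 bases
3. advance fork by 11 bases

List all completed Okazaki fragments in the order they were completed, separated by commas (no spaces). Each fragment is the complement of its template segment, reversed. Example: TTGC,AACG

Answer: TAGATG,ACTTGG,GGAACC,GCATCC

Derivation:
Step 1: advance 2 -> fork_pos = 0 + 2 = 2. Next multiple of 6 is 6 (not reached); still 0 fragment(s).
Step 2: advance 13 -> fork_pos = 2 + 13 = 15. Reached multiple(s) of 6: 6, 12 -> fragments 1-2 completed (2 total).
Step 3: advance 11 -> fork_pos = 15 + 11 = 26. Reached multiple(s) of 6: 18, 24 -> fragments 3-4 completed (4 total).
Final fork_pos = 26, so 4 fragment(s) are complete. Build each: template segment -> complement -> reverse.
Fragment 1: template[0:6] = CATCTA -> complement GTAGAT -> reversed TAGATG
Fragment 2: template[6:12] = CCAAGT -> complement GGTTCA -> reversed ACTTGG
Fragment 3: template[12:18] = GGTTCC -> complement CCAAGG -> reversed GGAACC
Fragment 4: template[18:24] = GGATGC -> complement CCTACG -> reversed GCATCC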